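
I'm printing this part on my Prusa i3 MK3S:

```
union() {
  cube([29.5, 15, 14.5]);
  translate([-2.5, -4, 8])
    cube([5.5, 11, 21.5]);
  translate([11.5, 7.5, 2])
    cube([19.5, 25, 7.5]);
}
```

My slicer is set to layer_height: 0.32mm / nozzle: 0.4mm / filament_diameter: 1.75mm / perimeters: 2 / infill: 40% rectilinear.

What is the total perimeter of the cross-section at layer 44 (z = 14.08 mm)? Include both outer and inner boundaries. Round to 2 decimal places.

At z = 14.08 mm: the cube (footprint 29.5×15) is included at this height (perimeter 89.00 mm); the cube at (-2.5, -4) (footprint 5.5×11) is included at this height (perimeter 33.00 mm); the cube at (11.5, 7.5) does not reach this height (z outside [2, 9.5]); Combining (union): the regions partially overlap (shared area 21.00 mm²), so the edge portions inside another operand are dropped and the merged outline is re-measured after clipping — boundary = 102.00 mm. Overall, the cross-section is a single solid region. Total boundary length (outer) = 102.00 mm.

102.00 mm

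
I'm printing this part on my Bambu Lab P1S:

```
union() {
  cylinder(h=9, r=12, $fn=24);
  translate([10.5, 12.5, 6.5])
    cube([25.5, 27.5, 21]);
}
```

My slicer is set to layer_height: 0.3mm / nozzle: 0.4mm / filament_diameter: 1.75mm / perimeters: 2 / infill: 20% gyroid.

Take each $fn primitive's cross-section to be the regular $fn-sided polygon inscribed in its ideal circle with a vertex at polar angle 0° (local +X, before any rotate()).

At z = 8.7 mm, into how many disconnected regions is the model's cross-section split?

2

At z = 8.7 mm: the r=12 cylinder contributes a regular 24-gon of circumradius 12; the cube at (10.5, 12.5) (footprint 25.5×27.5) is included at this height; Taking the union: the 2 present regions are separate (no shared area or edge), so areas and boundary lengths simply add and each stays a separate island — 2 connected regions. The result has 2 disconnected regions.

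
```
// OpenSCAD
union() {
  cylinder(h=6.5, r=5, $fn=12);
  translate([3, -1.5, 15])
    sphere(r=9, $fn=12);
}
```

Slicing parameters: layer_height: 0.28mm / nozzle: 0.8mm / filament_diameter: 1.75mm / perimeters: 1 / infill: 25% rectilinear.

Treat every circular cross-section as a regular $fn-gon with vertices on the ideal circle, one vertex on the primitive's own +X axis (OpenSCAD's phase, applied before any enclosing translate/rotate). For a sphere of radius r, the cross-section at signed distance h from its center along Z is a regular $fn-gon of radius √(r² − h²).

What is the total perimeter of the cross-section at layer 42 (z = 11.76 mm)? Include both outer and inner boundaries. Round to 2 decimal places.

52.16 mm

At z = 11.76 mm: the cylinder does not reach this height (z outside [0, 6.5]); the r=9 sphere at (3, -1.5) contributes a regular 12-gon of circumradius √(9²−3.24²) = 8.397 (perimeter = 2·12·8.397·sin(180°/12) = 52.16 mm); Merging all regions: only the r=9 sphere at (3, -1.5) is present, so the union is just that shape — boundary = 52.16 mm. Overall, the cross-section is a single solid region. Total boundary length (outer) = 52.16 mm.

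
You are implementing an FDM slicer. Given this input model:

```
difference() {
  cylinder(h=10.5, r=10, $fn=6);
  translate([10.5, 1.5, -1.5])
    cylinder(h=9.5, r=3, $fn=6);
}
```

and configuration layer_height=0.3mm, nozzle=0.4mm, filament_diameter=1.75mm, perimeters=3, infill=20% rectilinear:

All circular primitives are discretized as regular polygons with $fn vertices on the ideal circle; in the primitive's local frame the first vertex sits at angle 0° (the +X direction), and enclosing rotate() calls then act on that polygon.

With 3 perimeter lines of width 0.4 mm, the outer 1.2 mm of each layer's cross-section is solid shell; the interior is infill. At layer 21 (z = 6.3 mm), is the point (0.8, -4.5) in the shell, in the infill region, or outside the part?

infill

At z = 6.3 mm: the r=10 cylinder gives a regular 6-gon of circumradius 10 (constant along its height); the r=3 cylinder at (10.5, 1.5) contributes a regular 6-gon of circumradius 3; After the difference (first − rest): starting from the r=10 cylinder, the r=3 cylinder at (10.5, 1.5) partially overlaps it — only the 4.71 mm² overlap (of its 23.38 mm²) is removed, clipping the outline — 1 connected region. Overall, the cross-section is a single solid region. The nearest boundary edge runs (5.00, -8.66)→(-5.00, -8.66); distance from the point to it = 4.16 mm. The point is inside the cross-section and 4.16 mm from the nearest boundary — more than the 1.2 mm shell width (3 × 0.4), so it's in the infill interior.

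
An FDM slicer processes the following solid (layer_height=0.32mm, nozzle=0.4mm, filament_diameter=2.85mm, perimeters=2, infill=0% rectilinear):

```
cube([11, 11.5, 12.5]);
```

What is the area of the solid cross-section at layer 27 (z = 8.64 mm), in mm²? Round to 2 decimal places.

126.50 mm²

At z = 8.64 mm: the cube is present — its section is the full 11×11.5 rectangle (area 126.50 mm²). Overall, the cross-section is a single solid region. Net area = 126.50 mm².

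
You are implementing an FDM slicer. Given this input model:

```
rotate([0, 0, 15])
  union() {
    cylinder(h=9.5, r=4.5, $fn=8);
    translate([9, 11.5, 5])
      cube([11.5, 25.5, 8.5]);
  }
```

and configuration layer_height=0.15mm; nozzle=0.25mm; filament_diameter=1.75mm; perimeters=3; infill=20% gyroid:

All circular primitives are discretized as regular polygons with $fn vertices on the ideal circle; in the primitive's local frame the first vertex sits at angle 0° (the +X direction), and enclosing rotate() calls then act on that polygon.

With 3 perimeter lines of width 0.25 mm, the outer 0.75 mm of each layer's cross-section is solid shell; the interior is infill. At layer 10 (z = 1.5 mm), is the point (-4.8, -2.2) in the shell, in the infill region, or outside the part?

outside

At z = 1.5 mm: the cylinder: section is a regular 8-gon, circumradius r=4.5; the cube at (9, 11.5) does not reach this height (z outside [5, 13.5]); Merging all regions: only the r=4.5 cylinder is present, so the union is just that shape — 1 connected region; (rotated 15° about Z; rotation is an isometry so areas/perimeters/island counts are preserved). Overall, the cross-section is a single solid region. Undo the 15° rotation: the query point maps to (-5.206, -0.883) in the un-rotated model frame. The nearest boundary edge runs (-4.50, 0.00)→(-3.18, -3.18); distance from the point to it = 0.99 mm. The point is not inside any of the regions above, so it lies outside the cross-section (0.99 mm from the nearest boundary).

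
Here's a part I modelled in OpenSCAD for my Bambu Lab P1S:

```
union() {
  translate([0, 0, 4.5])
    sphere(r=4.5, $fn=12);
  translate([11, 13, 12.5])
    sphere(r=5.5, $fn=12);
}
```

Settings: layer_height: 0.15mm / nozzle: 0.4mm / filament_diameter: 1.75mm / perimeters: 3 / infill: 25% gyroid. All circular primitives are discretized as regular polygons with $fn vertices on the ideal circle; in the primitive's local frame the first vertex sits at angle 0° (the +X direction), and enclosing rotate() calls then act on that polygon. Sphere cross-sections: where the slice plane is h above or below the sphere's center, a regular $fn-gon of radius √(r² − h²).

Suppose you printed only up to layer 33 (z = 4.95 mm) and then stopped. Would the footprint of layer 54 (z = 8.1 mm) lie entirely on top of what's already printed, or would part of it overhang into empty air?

part overhangs

Compare the two slices. At z = 4.95: the r=4.5 sphere slices to a regular 12-gon of circumradius 4.477 (√(r²−h²) with h=0.45 from center) (area = (12/2)·4.477²·sin(360°/12) = 60.14 mm²); the sphere at (11, 13) is absent (|z−center|=7.550 > r=5.5); Combining (union): only the r=4.5 sphere is present, so the union is just that shape — area = 60.14 mm². At z = 8.1: the r=4.5 sphere slices to a regular 12-gon of circumradius 2.700 (√(r²−h²) with h=3.6 from center) (area = (12/2)·2.700²·sin(360°/12) = 21.87 mm²); the sphere at (11, 13): section is a regular 12-gon, circumradius = √(r²−h²) = √(5.5²−4.4²) = 3.300 (area = (12/2)·3.300²·sin(360°/12) = 32.67 mm²); Taking the union: the 2 present regions are separate (no shared area or edge), so areas and boundary lengths simply add and each stays a separate island — area = 54.54 mm². Checking containment: at z = 8.1 the cross-section extends beyond the z = 4.95 cross-section by about 32.67 mm².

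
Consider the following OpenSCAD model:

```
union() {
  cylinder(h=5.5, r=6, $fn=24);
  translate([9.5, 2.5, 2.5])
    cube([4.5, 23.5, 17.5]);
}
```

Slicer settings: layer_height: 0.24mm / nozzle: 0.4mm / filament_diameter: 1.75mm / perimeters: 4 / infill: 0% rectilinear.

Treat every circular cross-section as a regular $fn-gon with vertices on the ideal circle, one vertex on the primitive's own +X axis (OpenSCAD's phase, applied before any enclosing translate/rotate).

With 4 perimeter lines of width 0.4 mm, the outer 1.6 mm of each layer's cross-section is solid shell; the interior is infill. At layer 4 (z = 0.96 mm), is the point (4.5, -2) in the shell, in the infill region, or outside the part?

shell

At z = 0.96 mm: the r=6 cylinder contributes a regular 24-gon of circumradius 6; the cube at (9.5, 2.5) is not intersected at this z (z outside [2.5, 20]); Taking the union: only the r=6 cylinder is present, so the union is just that shape — 1 connected region. Overall, the cross-section is a single solid region. The nearest boundary edge runs (5.20, -3.00)→(5.80, -1.55); distance from the point to it = 1.03 mm. The point is inside the cross-section, 1.03 mm from the nearest boundary — within the 1.6 mm shell band (4 × 0.4).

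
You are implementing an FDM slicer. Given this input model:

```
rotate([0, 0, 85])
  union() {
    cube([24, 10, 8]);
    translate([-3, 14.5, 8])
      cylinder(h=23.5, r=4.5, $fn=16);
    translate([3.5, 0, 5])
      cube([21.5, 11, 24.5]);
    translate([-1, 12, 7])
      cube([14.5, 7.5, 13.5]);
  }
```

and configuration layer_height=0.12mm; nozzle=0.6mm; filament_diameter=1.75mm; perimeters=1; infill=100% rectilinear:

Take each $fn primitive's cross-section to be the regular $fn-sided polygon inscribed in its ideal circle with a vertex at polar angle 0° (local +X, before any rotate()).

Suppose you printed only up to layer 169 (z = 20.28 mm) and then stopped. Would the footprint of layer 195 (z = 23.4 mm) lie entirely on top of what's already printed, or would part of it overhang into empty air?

entirely on top

Compare the two slices. At z = 20.28: the cube is not intersected at this z (z outside [0, 8]); the r=4.5 cylinder at (-3, 14.5) contributes a regular 16-gon of circumradius 4.5 (area = (16/2)·4.500²·sin(360°/16) = 61.99 mm²); the 21.5×11 cube at (3.5, 0) contributes its full rectangle (area 236.50 mm²); the 14.5×7.5 cube at (-1, 12) contributes its full rectangle (area 108.75 mm²); Taking the union: the regions partially overlap — summed areas 407.24 mm² minus the doubly-counted overlap 12.40 mm² gives 394.84 mm² — area = 394.84 mm²; (rotated 85° about Z; rotation is an isometry so areas/perimeters/island counts are preserved). At z = 23.4: the cube is absent (z outside [0, 8]); the r=4.5 cylinder at (-3, 14.5) contributes a regular 16-gon of circumradius 4.5 (area = (16/2)·4.500²·sin(360°/16) = 61.99 mm²); the 21.5×11 cube at (3.5, 0) contributes its full rectangle (area 236.50 mm²); the cube at (-1, 12) is absent (z outside [7, 20.5]); Combining (union): the 2 present regions are separate (no shared area or edge), so areas and boundary lengths simply add and each stays a separate island — area = 298.49 mm²; (whole slice rotated 85° about Z — lengths, areas and connectivity unchanged). Checking containment: the cross-section at z = 23.4 is a subset of the cross-section at z = 20.28.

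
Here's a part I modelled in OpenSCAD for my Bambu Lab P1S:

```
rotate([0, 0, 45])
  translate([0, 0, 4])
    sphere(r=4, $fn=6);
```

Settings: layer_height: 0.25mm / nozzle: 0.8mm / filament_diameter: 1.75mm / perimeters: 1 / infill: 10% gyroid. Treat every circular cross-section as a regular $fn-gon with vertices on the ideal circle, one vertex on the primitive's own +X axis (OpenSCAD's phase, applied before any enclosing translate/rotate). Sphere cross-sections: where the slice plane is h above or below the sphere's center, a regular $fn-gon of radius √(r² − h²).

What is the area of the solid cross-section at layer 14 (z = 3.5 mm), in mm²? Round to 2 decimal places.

At z = 3.5 mm: the r=4 sphere slices to a regular 6-gon of circumradius 3.969 (√(r²−h²) with h=0.5 from center) (area = (6/2)·3.969²·sin(360°/6) = 40.92 mm²); (rotated 45° about Z; rotation is an isometry so areas/perimeters/island counts are preserved). Overall, the cross-section is a single solid region. Net area = 40.92 mm².

40.92 mm²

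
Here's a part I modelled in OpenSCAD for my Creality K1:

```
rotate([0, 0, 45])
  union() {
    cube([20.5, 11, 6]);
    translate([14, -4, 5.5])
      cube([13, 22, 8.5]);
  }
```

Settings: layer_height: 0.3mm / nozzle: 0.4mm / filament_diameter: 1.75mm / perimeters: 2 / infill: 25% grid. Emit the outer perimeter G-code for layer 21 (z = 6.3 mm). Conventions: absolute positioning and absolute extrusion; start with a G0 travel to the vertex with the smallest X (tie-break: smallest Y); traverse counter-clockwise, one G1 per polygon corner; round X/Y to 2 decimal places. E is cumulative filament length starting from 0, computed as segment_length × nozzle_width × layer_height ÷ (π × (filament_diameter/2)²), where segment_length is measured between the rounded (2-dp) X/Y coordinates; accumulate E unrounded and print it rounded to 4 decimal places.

At z = 6.3 mm: the cube is not intersected at this z (z outside [0, 6]); the cube at (14, -4) (footprint 13×22) is included at this height; Taking the union: only the 13×22 cube at (14, -4) is present, so the union is just that shape — 1 connected region; (whole slice rotated 45° about Z — lengths, areas and connectivity unchanged). The outline is a single polygon with 4 vertices. Extrusion per mm of travel: 0.4 × 0.3 / (π × 0.875²) = 0.049890. Accumulating E over each segment gives final E = 3.4925.

G0 X-2.83 Y22.63 Z6.30
G1 X12.73 Y7.07 E1.0978
G1 X21.92 Y16.26 E1.7462
G1 X6.36 Y31.82 E2.8441
G1 X-2.83 Y22.63 E3.4925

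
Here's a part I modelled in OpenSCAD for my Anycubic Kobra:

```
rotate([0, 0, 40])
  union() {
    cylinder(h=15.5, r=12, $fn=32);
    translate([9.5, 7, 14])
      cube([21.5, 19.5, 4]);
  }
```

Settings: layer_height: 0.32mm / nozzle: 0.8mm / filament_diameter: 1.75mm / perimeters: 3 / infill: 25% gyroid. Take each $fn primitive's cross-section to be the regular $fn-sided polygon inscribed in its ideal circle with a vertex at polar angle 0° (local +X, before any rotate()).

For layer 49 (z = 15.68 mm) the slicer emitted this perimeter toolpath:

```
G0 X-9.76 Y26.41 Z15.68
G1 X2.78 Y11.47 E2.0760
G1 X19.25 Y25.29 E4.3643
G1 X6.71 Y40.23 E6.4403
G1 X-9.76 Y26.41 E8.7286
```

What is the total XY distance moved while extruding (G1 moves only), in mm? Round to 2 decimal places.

82.01 mm

Sum the Euclidean lengths of each G1 segment: total = 82.01 mm.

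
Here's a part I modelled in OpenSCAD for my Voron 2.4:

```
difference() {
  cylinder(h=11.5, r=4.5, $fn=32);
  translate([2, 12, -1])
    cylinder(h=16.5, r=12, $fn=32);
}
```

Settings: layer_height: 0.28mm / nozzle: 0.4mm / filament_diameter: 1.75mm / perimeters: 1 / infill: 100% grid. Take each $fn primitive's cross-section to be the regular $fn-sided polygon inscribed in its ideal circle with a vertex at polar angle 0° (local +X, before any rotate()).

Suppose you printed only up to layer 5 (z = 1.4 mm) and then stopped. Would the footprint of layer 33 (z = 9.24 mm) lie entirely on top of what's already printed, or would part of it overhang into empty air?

Compare the two slices. At z = 1.4: the cylinder: section is a regular 32-gon, circumradius r=4.5 (area = (32/2)·4.500²·sin(360°/32) = 63.21 mm²); the r=12 cylinder at (2, 12) gives a regular 32-gon of circumradius 12 (constant along its height) (area = (32/2)·12.000²·sin(360°/32) = 449.49 mm²); After the difference (first − rest): starting from the r=4.5 cylinder (63.21 mm²), the r=12 cylinder at (2, 12) partially overlaps it — only the 27.29 mm² overlap (of its 449.49 mm²) is removed, clipping the outline — area = 35.92 mm². At z = 9.24: the cylinder: section is a regular 32-gon, circumradius r=4.5 (area = (32/2)·4.500²·sin(360°/32) = 63.21 mm²); the r=12 cylinder at (2, 12) gives a regular 32-gon of circumradius 12 (constant along its height) (area = (32/2)·12.000²·sin(360°/32) = 449.49 mm²); After the difference (first − rest): starting from the r=4.5 cylinder (63.21 mm²), the r=12 cylinder at (2, 12) partially overlaps it — only the 27.29 mm² overlap (of its 449.49 mm²) is removed, clipping the outline — area = 35.92 mm². Checking containment: the cross-section at z = 9.24 is a subset of the cross-section at z = 1.4.

entirely on top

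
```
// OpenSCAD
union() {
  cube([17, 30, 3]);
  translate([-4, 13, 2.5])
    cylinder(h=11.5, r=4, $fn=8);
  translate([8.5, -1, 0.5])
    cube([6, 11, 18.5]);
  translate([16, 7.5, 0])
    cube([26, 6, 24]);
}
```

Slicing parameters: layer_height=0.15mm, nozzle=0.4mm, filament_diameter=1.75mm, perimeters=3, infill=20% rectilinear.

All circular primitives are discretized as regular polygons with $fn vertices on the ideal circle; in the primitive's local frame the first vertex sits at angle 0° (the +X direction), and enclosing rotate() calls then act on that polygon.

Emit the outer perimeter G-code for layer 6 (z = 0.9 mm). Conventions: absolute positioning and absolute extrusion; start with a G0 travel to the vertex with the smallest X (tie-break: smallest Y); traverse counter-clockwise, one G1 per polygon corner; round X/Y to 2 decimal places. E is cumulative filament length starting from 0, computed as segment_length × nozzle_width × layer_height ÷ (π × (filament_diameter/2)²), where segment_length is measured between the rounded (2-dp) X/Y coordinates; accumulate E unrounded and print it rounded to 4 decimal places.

At z = 0.9 mm: the 17×30 cube contributes its full rectangle; the cylinder at (-4, 13) is absent (z outside [2.5, 14]); the cube at (8.5, -1) (footprint 6×11) is included at this height; the 26×6 cube at (16, 7.5) contributes its full rectangle; Taking the union: the regions partially overlap (shared area 66.00 mm²), so overlapping operands fuse into one piece — 1 connected region. The outline is a single polygon with 12 vertices. Extrusion per mm of travel: 0.4 × 0.15 / (π × 0.875²) = 0.024945. Accumulating E over each segment gives final E = 3.6420.

G0 X0.00 Y0.00 Z0.90
G1 X8.50 Y0.00 E0.2120
G1 X8.50 Y-1.00 E0.2370
G1 X14.50 Y-1.00 E0.3866
G1 X14.50 Y0.00 E0.4116
G1 X17.00 Y0.00 E0.4740
G1 X17.00 Y7.50 E0.6610
G1 X42.00 Y7.50 E1.2847
G1 X42.00 Y13.50 E1.4343
G1 X17.00 Y13.50 E2.0580
G1 X17.00 Y30.00 E2.4696
G1 X0.00 Y30.00 E2.8936
G1 X0.00 Y0.00 E3.6420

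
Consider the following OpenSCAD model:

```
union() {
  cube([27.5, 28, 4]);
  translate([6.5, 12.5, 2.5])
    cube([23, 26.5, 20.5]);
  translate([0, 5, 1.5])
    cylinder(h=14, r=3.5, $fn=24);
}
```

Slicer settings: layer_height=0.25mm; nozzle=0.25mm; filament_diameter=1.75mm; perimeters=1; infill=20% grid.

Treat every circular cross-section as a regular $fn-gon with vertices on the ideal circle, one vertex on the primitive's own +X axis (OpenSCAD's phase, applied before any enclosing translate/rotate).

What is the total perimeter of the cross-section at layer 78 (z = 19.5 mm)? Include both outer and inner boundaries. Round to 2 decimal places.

99.00 mm

At z = 19.5 mm: the cube is absent (z outside [0, 4]); the 23×26.5 cube at (6.5, 12.5) contributes its full rectangle (perimeter 99.00 mm); the cylinder at (0, 5) is not intersected at this z (z outside [1.5, 15.5]); Taking the union: only the 23×26.5 cube at (6.5, 12.5) is present, so the union is just that shape — boundary = 99.00 mm. Overall, the cross-section is a single solid region. Total boundary length (outer) = 99.00 mm.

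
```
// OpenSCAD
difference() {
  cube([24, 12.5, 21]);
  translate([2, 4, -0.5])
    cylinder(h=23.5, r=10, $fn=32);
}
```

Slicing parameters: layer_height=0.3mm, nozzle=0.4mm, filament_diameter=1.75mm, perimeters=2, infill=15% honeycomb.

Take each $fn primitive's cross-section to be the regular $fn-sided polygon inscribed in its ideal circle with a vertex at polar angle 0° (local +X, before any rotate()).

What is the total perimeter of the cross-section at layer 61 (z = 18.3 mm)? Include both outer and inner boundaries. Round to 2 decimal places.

56.46 mm

At z = 18.3 mm: the 24×12.5 cube contributes its full rectangle (perimeter 73.00 mm); the r=10 cylinder at (2, 4) contributes a regular 32-gon of circumradius 10 (perimeter = 2·32·10.000·sin(180°/32) = 62.73 mm); Subtracting the remaining from the first: starting from the 24×12.5 cube, the r=10 cylinder at (2, 4) partially overlaps it — only the 136.65 mm² overlap (of its 312.14 mm²) is removed, clipping the outline — boundary = 56.46 mm. Overall, the cross-section is a single solid region. Total boundary length (outer) = 56.46 mm.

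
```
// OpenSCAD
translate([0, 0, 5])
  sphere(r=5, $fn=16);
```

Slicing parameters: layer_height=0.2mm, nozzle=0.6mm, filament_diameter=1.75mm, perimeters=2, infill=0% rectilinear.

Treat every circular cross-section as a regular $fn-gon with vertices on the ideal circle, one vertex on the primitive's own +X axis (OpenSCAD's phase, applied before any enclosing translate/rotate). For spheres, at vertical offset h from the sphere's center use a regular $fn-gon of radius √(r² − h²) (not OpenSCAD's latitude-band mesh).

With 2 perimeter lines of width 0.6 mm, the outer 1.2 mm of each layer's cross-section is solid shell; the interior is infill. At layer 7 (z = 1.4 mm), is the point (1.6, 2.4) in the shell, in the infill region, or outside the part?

shell

At z = 1.4 mm: the r=5 sphere contributes a regular 16-gon of circumradius √(5²−3.6²) = 3.470. Overall, the cross-section is a single solid region. The nearest boundary edge runs (2.45, 2.45)→(1.33, 3.21); distance from the point to it = 0.52 mm. The point is inside the cross-section, 0.52 mm from the nearest boundary — within the 1.2 mm shell band (2 × 0.6).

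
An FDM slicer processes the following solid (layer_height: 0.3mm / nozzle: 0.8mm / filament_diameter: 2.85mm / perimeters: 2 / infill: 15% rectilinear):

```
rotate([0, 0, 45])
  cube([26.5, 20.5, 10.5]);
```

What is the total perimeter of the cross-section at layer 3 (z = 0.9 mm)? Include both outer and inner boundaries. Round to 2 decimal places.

94.00 mm

At z = 0.9 mm: the cube (footprint 26.5×20.5) is included at this height (perimeter 94.00 mm); (whole slice rotated 45° about Z — lengths, areas and connectivity unchanged). Overall, the cross-section is a single solid region. Total boundary length (outer) = 94.00 mm.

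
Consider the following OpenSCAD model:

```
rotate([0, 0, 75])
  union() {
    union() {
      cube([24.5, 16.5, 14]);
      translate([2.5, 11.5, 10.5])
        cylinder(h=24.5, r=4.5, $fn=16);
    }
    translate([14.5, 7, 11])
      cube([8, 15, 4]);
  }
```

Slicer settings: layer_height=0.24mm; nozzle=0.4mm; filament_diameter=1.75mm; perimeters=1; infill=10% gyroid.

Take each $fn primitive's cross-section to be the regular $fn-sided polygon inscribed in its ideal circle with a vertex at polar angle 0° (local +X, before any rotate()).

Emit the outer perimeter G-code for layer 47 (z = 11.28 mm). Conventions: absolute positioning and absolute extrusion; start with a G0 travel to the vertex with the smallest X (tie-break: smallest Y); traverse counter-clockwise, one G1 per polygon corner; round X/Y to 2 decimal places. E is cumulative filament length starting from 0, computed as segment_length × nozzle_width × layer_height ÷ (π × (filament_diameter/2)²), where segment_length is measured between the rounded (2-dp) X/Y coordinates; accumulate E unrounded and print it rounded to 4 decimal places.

At z = 11.28 mm: the cube (footprint 24.5×16.5) is included at this height; the r=4.5 cylinder at (2.5, 11.5) contributes a regular 16-gon of circumradius 4.5; Merging all regions: the regions partially overlap (shared area 51.97 mm²), so overlapping operands fuse into one piece — 1 connected region; the 8×15 cube at (14.5, 7) contributes its full rectangle; Combining (union): the regions partially overlap (shared area 76.00 mm²), so overlapping operands fuse into one piece — 1 connected region; (whole slice rotated 75° about Z — lengths, areas and connectivity unchanged). The outline is a single polygon with 15 vertices. Extrusion per mm of travel: 0.4 × 0.24 / (π × 0.875²) = 0.039912. Accumulating E over each segment gives final E = 3.7688.

G0 X-17.50 Y19.70 Z11.28
G1 X-12.18 Y18.28 E0.2198
G1 X-15.94 Y4.27 E0.7987
G1 X-14.62 Y3.92 E0.8532
G1 X-14.36 Y3.14 E0.8860
G1 X-13.20 Y1.82 E0.9562
G1 X-11.63 Y1.04 E1.0261
G1 X-9.87 Y0.93 E1.0965
G1 X-8.21 Y1.49 E1.1665
G1 X-7.59 Y2.03 E1.1993
G1 X0.00 Y0.00 E1.5129
G1 X6.34 Y23.67 E2.4909
G1 X-9.60 Y27.94 E3.1495
G1 X-10.11 Y26.00 E3.2296
G1 X-15.43 Y27.43 E3.4494
G1 X-17.50 Y19.70 E3.7688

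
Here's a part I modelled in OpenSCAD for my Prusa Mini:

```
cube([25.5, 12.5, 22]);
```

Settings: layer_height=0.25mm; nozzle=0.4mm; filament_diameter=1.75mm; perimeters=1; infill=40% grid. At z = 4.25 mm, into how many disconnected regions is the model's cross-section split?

At z = 4.25 mm: the 25.5×12.5 cube contributes its full rectangle. The result has 1 disconnected region.

1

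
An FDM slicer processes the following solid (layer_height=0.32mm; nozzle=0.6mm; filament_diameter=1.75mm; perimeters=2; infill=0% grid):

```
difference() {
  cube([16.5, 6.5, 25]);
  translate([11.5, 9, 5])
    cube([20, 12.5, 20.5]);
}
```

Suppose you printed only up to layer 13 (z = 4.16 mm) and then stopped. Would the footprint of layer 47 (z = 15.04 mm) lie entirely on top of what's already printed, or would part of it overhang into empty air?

Compare the two slices. At z = 4.16: the cube (footprint 16.5×6.5) is included at this height (area 107.25 mm²); the cube at (11.5, 9) does not reach this height (z outside [5, 25.5]); After the difference (first − rest): none of the subtracted shapes is present at this height, so the 16.5×6.5 cube is unchanged — area = 107.25 mm². At z = 15.04: the cube (footprint 16.5×6.5) is included at this height (area 107.25 mm²); the cube at (11.5, 9) (footprint 20×12.5) is included at this height (area 250.00 mm²); Taking the first minus the rest: starting from the 16.5×6.5 cube (107.25 mm²), the 20×12.5 cube at (11.5, 9) misses the remaining region (no effect) — area = 107.25 mm². Checking containment: the cross-section at z = 15.04 is a subset of the cross-section at z = 4.16.

entirely on top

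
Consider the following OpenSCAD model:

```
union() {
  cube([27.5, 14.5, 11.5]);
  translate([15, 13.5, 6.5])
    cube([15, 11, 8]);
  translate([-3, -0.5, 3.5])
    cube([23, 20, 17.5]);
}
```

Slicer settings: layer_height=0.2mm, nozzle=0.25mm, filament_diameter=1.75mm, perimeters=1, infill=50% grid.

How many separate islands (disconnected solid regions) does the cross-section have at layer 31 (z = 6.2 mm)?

At z = 6.2 mm: the cube (footprint 27.5×14.5) is included at this height; the cube at (15, 13.5) is absent (z outside [6.5, 14.5]); the 23×20 cube at (-3, -0.5) contributes its full rectangle; Taking the union: the regions partially overlap (shared area 290.00 mm²), so overlapping operands fuse into one piece — 1 connected region. Overall, the cross-section is a single solid region. Island count = 1.

1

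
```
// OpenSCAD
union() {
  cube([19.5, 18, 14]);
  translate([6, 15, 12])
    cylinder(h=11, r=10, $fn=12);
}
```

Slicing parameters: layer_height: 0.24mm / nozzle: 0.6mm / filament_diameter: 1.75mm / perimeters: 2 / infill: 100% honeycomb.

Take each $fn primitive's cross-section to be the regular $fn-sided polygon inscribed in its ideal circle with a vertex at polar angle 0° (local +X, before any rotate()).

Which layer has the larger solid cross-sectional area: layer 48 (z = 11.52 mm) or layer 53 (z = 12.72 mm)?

Layer 48 (z = 11.52): the 19.5×18 cube contributes its full rectangle (area 351.00 mm²); the cylinder at (6, 15) is absent (z outside [12, 23]); Taking the union: only the 19.5×18 cube is present, so the union is just that shape — area = 351.00 mm². So its area = 351.00 mm². Layer 53 (z = 12.72): the 19.5×18 cube contributes its full rectangle (area 351.00 mm²); the r=10 cylinder at (6, 15) gives a regular 12-gon of circumradius 10 (constant along its height) (area = (12/2)·10.000²·sin(360°/12) = 300.00 mm²); Merging all regions: the regions partially overlap — summed areas 651.00 mm² minus the doubly-counted overlap 176.61 mm² gives 474.39 mm² — area = 474.39 mm². So its area = 474.39 mm². Layer 53 is larger (474.39 vs 351.00 mm²).

layer 53 (z = 12.72 mm)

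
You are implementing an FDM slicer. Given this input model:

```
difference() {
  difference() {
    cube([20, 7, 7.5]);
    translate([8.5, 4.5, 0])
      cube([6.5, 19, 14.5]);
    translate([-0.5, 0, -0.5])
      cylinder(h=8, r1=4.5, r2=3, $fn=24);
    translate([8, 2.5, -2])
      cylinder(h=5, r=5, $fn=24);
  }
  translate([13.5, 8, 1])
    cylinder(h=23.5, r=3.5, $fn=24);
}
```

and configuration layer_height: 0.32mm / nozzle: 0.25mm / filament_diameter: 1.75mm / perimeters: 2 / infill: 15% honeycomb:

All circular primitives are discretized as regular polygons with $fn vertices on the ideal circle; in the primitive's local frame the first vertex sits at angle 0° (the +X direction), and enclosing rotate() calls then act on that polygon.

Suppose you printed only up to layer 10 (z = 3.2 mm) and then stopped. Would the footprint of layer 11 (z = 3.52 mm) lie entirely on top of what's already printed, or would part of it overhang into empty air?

entirely on top

Compare the two slices. At z = 3.2: the 20×7 cube contributes its full rectangle (area 140.00 mm²); the 6.5×19 cube at (8.5, 4.5) contributes its full rectangle (area 123.50 mm²); the cone at (-0.5, 0) (r1=4.5→r2=3) has section circumradius 3.806 here — a regular 24-gon (area = (24/2)·3.806²·sin(360°/24) = 45.00 mm²); the cylinder at (8, 2.5) is absent (z outside [-2, 3]); After the difference (first − rest): starting from the 20×7 cube (140.00 mm²), the 6.5×19 cube at (8.5, 4.5) partially overlaps it — only the 16.25 mm² overlap (of its 123.50 mm²) is removed, clipping the outline; the cone at (-0.5, 0) partially overlaps it — only the 9.36 mm² overlap (of its 45.00 mm²) is removed, clipping the outline — area = 114.39 mm²; the r=3.5 cylinder at (13.5, 8) contributes a regular 24-gon of circumradius 3.5 (area = (24/2)·3.500²·sin(360°/24) = 38.05 mm²); After the difference (first − rest): starting from that combined region (114.39 mm²), the r=3.5 cylinder at (13.5, 8) partially overlaps it — only the 2.53 mm² overlap (of its 38.05 mm²) is removed, clipping the outline — area = 111.86 mm². At z = 3.52: the cube is present — its section is the full 20×7 rectangle (area 140.00 mm²); the 6.5×19 cube at (8.5, 4.5) contributes its full rectangle (area 123.50 mm²); the cone at (-0.5, 0) contributes a regular 24-gon of circumradius 3.746 (interpolated between r1=4.5 and r2=3 at t=0.502) (area = (24/2)·3.746²·sin(360°/24) = 43.59 mm²); the cylinder at (8, 2.5) is not intersected at this z (z outside [-2, 3]); Taking the first minus the rest: starting from the 20×7 cube (140.00 mm²), the 6.5×19 cube at (8.5, 4.5) partially overlaps it — only the 16.25 mm² overlap (of its 123.50 mm²) is removed, clipping the outline; the cone at (-0.5, 0) partially overlaps it — only the 9.04 mm² overlap (of its 43.59 mm²) is removed, clipping the outline — area = 114.71 mm²; the cylinder at (13.5, 8): section is a regular 24-gon, circumradius r=3.5 (area = (24/2)·3.500²·sin(360°/24) = 38.05 mm²); Taking the first minus the rest: starting from the result so far (114.71 mm²), the r=3.5 cylinder at (13.5, 8) partially overlaps it — only the 2.53 mm² overlap (of its 38.05 mm²) is removed, clipping the outline — area = 112.18 mm². Checking containment: the cross-section at z = 3.52 is a subset of the cross-section at z = 3.2.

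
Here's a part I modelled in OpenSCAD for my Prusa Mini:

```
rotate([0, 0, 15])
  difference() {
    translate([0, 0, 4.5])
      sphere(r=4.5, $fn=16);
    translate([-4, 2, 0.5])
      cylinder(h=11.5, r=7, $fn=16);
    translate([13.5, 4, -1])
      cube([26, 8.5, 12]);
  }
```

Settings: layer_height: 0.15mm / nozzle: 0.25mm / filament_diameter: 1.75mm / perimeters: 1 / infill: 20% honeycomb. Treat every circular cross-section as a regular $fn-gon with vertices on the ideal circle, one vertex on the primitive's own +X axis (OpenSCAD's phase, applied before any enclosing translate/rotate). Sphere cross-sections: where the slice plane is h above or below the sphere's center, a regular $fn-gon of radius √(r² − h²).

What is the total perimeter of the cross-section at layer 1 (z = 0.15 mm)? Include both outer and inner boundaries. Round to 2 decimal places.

At z = 0.15 mm: the sphere: section is a regular 16-gon, circumradius = √(r²−h²) = √(4.5²−4.35²) = 1.152 (perimeter = 2·16·1.152·sin(180°/16) = 7.19 mm); the cylinder at (-4, 2) is not intersected at this z (z outside [0.5, 12]); the cube at (13.5, 4) is present — its section is the full 26×8.5 rectangle (perimeter 69.00 mm); Taking the first minus the rest: starting from the r=4.5 sphere, the 26×8.5 cube at (13.5, 4) misses the remaining region (no effect) — boundary = 7.19 mm; (rotated 15° about Z; rotation is an isometry so areas/perimeters/island counts are preserved). Overall, the cross-section is a single solid region. Total boundary length (outer) = 7.19 mm.

7.19 mm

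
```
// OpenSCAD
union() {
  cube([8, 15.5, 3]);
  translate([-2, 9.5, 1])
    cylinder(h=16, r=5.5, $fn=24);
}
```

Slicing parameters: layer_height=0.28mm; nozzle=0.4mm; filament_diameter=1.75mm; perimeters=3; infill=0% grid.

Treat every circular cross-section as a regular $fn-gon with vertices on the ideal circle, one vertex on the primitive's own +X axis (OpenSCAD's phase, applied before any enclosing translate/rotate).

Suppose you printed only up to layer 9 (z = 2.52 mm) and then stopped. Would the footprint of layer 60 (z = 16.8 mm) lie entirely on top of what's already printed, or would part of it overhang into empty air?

Compare the two slices. At z = 2.52: the cube (footprint 8×15.5) is included at this height (area 124.00 mm²); the r=5.5 cylinder at (-2, 9.5) contributes a regular 24-gon of circumradius 5.5 (area = (24/2)·5.500²·sin(360°/24) = 93.95 mm²); Taking the union: the regions partially overlap — summed areas 217.95 mm² minus the doubly-counted overlap 25.60 mm² gives 192.36 mm² — area = 192.36 mm². At z = 16.8: the cube is not intersected at this z (z outside [0, 3]); the r=5.5 cylinder at (-2, 9.5) gives a regular 24-gon of circumradius 5.5 (constant along its height) (area = (24/2)·5.500²·sin(360°/24) = 93.95 mm²); Combining (union): only the r=5.5 cylinder at (-2, 9.5) is present, so the union is just that shape — area = 93.95 mm². Checking containment: the cross-section at z = 16.8 is a subset of the cross-section at z = 2.52.

entirely on top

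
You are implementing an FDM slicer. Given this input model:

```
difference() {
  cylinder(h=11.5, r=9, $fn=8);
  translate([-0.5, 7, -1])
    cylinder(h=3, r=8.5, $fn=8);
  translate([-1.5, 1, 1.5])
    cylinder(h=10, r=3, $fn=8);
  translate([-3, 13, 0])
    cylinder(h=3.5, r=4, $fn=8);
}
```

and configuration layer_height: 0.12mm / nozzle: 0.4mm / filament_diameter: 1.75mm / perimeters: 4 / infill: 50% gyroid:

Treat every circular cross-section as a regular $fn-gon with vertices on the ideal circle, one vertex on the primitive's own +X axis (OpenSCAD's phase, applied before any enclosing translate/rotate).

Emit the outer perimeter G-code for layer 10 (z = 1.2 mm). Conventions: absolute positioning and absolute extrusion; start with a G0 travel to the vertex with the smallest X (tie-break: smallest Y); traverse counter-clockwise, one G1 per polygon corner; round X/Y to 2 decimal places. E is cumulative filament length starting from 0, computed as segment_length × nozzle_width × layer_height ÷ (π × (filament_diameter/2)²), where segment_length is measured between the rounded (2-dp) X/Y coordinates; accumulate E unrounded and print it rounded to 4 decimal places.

G0 X-9.00 Y0.00 Z1.20
G1 X-6.36 Y-6.36 E0.1374
G1 X0.00 Y-9.00 E0.2748
G1 X6.36 Y-6.36 E0.4123
G1 X9.00 Y0.00 E0.5497
G1 X7.05 Y4.71 E0.6514
G1 X5.51 Y0.99 E0.7318
G1 X-0.50 Y-1.50 E0.8616
G1 X-6.51 Y0.99 E0.9914
G1 X-7.55 Y3.50 E1.0456
G1 X-9.00 Y0.00 E1.1212

At z = 1.2 mm: the r=9 cylinder gives a regular 8-gon of circumradius 9 (constant along its height); the r=8.5 cylinder at (-0.5, 7) contributes a regular 8-gon of circumradius 8.5; the cylinder at (-1.5, 1) is absent (z outside [1.5, 11.5]); the cylinder at (-3, 13): section is a regular 8-gon, circumradius r=4; Subtracting the remaining from the first: starting from the r=9 cylinder, the r=8.5 cylinder at (-0.5, 7) partially overlaps it — only the 103.77 mm² overlap (of its 204.35 mm²) is removed, clipping the outline; the r=4 cylinder at (-3, 13) misses the remaining region (no effect) — 1 connected region. The outline is a single polygon with 10 vertices. Extrusion per mm of travel: 0.4 × 0.12 / (π × 0.875²) = 0.019956. Accumulating E over each segment gives final E = 1.1212.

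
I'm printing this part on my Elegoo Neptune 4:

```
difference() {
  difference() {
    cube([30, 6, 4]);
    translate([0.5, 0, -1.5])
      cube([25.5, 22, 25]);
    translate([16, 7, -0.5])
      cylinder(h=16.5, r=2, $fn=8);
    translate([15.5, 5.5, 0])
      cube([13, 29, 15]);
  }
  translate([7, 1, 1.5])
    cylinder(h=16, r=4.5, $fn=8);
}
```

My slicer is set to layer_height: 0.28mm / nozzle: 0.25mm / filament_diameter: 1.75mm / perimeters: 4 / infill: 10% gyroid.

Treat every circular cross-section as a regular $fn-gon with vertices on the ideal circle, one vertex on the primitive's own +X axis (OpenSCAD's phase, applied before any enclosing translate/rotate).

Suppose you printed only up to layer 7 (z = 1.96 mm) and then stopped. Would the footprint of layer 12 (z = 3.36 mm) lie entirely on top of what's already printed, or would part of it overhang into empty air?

entirely on top

Compare the two slices. At z = 1.96: the 30×6 cube contributes its full rectangle (area 180.00 mm²); the cube at (0.5, 0) is present — its section is the full 25.5×22 rectangle (area 561.00 mm²); the r=2 cylinder at (16, 7) gives a regular 8-gon of circumradius 2 (constant along its height) (area = (8/2)·2.000²·sin(360°/8) = 11.31 mm²); the cube at (15.5, 5.5) (footprint 13×29) is included at this height (area 377.00 mm²); Taking the first minus the rest: starting from the 30×6 cube (180.00 mm²), the 25.5×22 cube at (0.5, 0) partially overlaps it — only the 153.00 mm² overlap (of its 561.00 mm²) is removed, clipping the outline; the r=2 cylinder at (16, 7) misses the remaining region (no effect); the 13×29 cube at (15.5, 5.5) partially overlaps it — only the 1.25 mm² overlap (of its 377.00 mm²) is removed, clipping the outline — area = 25.75 mm²; the cylinder at (7, 1): section is a regular 8-gon, circumradius r=4.5 (area = (8/2)·4.500²·sin(360°/8) = 57.28 mm²); After the difference (first − rest): starting from that combined region (25.75 mm²), the r=4.5 cylinder at (7, 1) misses the remaining region (no effect) — area = 25.75 mm². At z = 3.36: the cube (footprint 30×6) is included at this height (area 180.00 mm²); the 25.5×22 cube at (0.5, 0) contributes its full rectangle (area 561.00 mm²); the cylinder at (16, 7): section is a regular 8-gon, circumradius r=2 (area = (8/2)·2.000²·sin(360°/8) = 11.31 mm²); the cube at (15.5, 5.5) (footprint 13×29) is included at this height (area 377.00 mm²); After the difference (first − rest): starting from the 30×6 cube (180.00 mm²), the 25.5×22 cube at (0.5, 0) partially overlaps it — only the 153.00 mm² overlap (of its 561.00 mm²) is removed, clipping the outline; the r=2 cylinder at (16, 7) misses the remaining region (no effect); the 13×29 cube at (15.5, 5.5) partially overlaps it — only the 1.25 mm² overlap (of its 377.00 mm²) is removed, clipping the outline — area = 25.75 mm²; the r=4.5 cylinder at (7, 1) contributes a regular 8-gon of circumradius 4.5 (area = (8/2)·4.500²·sin(360°/8) = 57.28 mm²); Subtracting the remaining from the first: starting from the result so far (25.75 mm²), the r=4.5 cylinder at (7, 1) misses the remaining region (no effect) — area = 25.75 mm². Checking containment: the cross-section at z = 3.36 is a subset of the cross-section at z = 1.96.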